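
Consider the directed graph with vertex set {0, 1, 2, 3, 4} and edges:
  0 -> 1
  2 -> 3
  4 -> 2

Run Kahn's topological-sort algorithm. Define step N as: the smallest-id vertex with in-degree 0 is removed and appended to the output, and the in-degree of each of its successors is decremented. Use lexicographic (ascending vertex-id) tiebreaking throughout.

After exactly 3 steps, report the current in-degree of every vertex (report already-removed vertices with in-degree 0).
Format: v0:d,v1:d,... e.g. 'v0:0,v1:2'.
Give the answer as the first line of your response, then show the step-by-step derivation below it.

v0:0,v1:0,v2:0,v3:1,v4:0

step 1: output 0; order=[0]; indeg=(0,0,1,1,0)
step 2: output 1; order=[0,1]; indeg=(0,0,1,1,0)
step 3: output 4; order=[0,1,4]; indeg=(0,0,0,1,0)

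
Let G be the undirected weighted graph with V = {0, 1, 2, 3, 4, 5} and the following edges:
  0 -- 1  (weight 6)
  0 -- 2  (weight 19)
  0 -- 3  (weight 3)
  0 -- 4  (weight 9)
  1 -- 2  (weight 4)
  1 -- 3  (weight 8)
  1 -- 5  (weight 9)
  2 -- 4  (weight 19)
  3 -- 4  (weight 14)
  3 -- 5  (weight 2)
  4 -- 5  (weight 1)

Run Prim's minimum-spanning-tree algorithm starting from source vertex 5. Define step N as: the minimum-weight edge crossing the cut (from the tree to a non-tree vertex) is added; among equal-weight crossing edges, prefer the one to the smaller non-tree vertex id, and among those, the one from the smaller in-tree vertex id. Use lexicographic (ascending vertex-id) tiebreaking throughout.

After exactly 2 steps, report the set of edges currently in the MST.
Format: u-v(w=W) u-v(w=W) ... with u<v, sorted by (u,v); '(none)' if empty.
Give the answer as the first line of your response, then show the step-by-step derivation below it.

3-5(w=2) 4-5(w=1)

step 1: add edge 4-5 (w=1); MST = {4-5(w=1)}
step 2: add edge 3-5 (w=2); MST = {3-5(w=2) 4-5(w=1)}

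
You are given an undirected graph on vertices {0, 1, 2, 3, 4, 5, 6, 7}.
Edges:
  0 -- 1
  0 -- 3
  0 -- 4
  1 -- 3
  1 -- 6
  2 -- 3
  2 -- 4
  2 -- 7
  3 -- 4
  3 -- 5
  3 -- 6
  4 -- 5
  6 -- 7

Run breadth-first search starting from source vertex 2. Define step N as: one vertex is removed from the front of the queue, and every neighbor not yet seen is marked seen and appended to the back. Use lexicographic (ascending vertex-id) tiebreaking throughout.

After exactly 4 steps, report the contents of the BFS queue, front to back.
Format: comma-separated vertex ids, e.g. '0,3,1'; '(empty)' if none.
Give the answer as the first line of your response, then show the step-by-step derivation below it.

0,1,5,6

step 1: dequeue 2; queue=[3,4,7]; order=2
step 2: dequeue 3; queue=[4,7,0,1,5,6]; order=2,3
step 3: dequeue 4; queue=[7,0,1,5,6]; order=2,3,4
step 4: dequeue 7; queue=[0,1,5,6]; order=2,3,4,7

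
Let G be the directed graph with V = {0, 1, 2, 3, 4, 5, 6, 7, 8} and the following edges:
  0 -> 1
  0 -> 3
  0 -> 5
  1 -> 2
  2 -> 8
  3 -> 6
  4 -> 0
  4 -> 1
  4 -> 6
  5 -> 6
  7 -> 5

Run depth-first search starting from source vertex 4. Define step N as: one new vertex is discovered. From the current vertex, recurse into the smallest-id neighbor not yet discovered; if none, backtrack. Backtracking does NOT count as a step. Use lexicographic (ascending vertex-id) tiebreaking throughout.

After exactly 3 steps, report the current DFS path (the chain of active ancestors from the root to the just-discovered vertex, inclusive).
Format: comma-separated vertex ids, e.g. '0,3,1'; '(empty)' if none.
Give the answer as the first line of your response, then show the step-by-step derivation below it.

4,0,1

step 1: discover 4; path=4; order=4
step 2: discover 0; path=4>0; order=4,0
step 3: discover 1; path=4>0>1; order=4,0,1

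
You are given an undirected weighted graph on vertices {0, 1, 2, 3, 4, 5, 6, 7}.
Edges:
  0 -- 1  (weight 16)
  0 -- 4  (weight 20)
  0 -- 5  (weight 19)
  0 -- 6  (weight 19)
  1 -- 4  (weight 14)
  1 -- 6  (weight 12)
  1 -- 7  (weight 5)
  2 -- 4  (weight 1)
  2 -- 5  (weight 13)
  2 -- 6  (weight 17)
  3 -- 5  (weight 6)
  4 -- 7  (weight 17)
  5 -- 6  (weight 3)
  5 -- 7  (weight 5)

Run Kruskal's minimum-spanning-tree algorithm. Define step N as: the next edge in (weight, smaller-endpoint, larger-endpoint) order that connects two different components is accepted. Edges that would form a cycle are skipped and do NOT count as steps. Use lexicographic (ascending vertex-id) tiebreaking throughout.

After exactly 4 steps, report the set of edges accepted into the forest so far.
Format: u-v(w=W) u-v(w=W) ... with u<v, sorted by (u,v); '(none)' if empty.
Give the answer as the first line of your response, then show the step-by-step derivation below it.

1-7(w=5) 2-4(w=1) 5-6(w=3) 5-7(w=5)

step 1: add edge 2-4 (w=1); MST = {2-4(w=1)}
step 2: add edge 5-6 (w=3); MST = {2-4(w=1) 5-6(w=3)}
step 3: add edge 1-7 (w=5); MST = {1-7(w=5) 2-4(w=1) 5-6(w=3)}
step 4: add edge 5-7 (w=5); MST = {1-7(w=5) 2-4(w=1) 5-6(w=3) 5-7(w=5)}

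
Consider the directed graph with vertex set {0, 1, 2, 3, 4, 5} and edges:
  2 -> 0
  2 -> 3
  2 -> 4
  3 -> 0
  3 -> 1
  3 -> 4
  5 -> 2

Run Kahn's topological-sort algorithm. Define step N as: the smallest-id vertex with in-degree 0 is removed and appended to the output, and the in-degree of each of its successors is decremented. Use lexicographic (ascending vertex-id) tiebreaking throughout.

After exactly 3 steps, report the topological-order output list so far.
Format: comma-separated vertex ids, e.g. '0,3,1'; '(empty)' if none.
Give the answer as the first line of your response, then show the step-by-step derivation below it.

5,2,3

step 1: output 5; order=[5]; indeg=(2,1,0,1,2,0)
step 2: output 2; order=[5,2]; indeg=(1,1,0,0,1,0)
step 3: output 3; order=[5,2,3]; indeg=(0,0,0,0,0,0)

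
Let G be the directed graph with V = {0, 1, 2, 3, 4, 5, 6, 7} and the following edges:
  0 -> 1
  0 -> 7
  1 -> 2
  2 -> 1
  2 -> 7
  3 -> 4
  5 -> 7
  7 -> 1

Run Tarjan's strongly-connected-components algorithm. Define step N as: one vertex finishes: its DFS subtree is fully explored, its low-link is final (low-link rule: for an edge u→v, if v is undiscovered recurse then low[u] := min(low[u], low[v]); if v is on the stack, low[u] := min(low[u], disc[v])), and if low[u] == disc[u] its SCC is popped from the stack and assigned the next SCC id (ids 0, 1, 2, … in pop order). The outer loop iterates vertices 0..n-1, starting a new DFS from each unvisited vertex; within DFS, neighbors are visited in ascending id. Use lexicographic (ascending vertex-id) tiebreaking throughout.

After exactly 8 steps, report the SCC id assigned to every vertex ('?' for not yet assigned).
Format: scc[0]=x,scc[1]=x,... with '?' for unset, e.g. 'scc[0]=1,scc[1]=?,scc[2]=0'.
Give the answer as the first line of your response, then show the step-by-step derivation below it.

scc[0]=1,scc[1]=0,scc[2]=0,scc[3]=3,scc[4]=2,scc[5]=4,scc[6]=5,scc[7]=0

step 1: low=(low[0]=0,low[1]=1,low[2]=1,low[3]=?,low[4]=?,low[5]=?,low[6]=?,low[7]=1); scc=(scc[0]=?,scc[1]=?,scc[2]=?,scc[3]=?,scc[4]=?,scc[5]=?,scc[6]=?,scc[7]=?)
step 2: low=(low[0]=0,low[1]=1,low[2]=1,low[3]=?,low[4]=?,low[5]=?,low[6]=?,low[7]=1); scc=(scc[0]=?,scc[1]=?,scc[2]=?,scc[3]=?,scc[4]=?,scc[5]=?,scc[6]=?,scc[7]=?)
step 3: low=(low[0]=0,low[1]=1,low[2]=1,low[3]=?,low[4]=?,low[5]=?,low[6]=?,low[7]=1); scc=(scc[0]=?,scc[1]=0,scc[2]=0,scc[3]=?,scc[4]=?,scc[5]=?,scc[6]=?,scc[7]=0)
step 4: low=(low[0]=0,low[1]=1,low[2]=1,low[3]=?,low[4]=?,low[5]=?,low[6]=?,low[7]=1); scc=(scc[0]=1,scc[1]=0,scc[2]=0,scc[3]=?,scc[4]=?,scc[5]=?,scc[6]=?,scc[7]=0)
step 5: low=(low[0]=0,low[1]=1,low[2]=1,low[3]=4,low[4]=5,low[5]=?,low[6]=?,low[7]=1); scc=(scc[0]=1,scc[1]=0,scc[2]=0,scc[3]=?,scc[4]=2,scc[5]=?,scc[6]=?,scc[7]=0)
step 6: low=(low[0]=0,low[1]=1,low[2]=1,low[3]=4,low[4]=5,low[5]=?,low[6]=?,low[7]=1); scc=(scc[0]=1,scc[1]=0,scc[2]=0,scc[3]=3,scc[4]=2,scc[5]=?,scc[6]=?,scc[7]=0)
step 7: low=(low[0]=0,low[1]=1,low[2]=1,low[3]=4,low[4]=5,low[5]=6,low[6]=?,low[7]=1); scc=(scc[0]=1,scc[1]=0,scc[2]=0,scc[3]=3,scc[4]=2,scc[5]=4,scc[6]=?,scc[7]=0)
step 8: low=(low[0]=0,low[1]=1,low[2]=1,low[3]=4,low[4]=5,low[5]=6,low[6]=7,low[7]=1); scc=(scc[0]=1,scc[1]=0,scc[2]=0,scc[3]=3,scc[4]=2,scc[5]=4,scc[6]=5,scc[7]=0)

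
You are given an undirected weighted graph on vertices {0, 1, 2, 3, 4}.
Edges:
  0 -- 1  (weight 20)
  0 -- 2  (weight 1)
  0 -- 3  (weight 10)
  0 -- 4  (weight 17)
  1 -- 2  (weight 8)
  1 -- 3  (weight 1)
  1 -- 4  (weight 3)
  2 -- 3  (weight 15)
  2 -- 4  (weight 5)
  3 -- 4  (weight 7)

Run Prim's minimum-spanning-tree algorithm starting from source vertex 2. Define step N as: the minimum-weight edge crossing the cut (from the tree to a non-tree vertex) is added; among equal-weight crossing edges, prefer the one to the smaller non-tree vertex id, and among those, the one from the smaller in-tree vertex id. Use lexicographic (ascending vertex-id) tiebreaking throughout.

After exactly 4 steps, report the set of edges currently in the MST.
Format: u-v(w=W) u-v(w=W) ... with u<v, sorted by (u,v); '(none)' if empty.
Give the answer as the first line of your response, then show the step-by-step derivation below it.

0-2(w=1) 1-3(w=1) 1-4(w=3) 2-4(w=5)

step 1: add edge 0-2 (w=1); MST = {0-2(w=1)}
step 2: add edge 2-4 (w=5); MST = {0-2(w=1) 2-4(w=5)}
step 3: add edge 1-4 (w=3); MST = {0-2(w=1) 1-4(w=3) 2-4(w=5)}
step 4: add edge 1-3 (w=1); MST = {0-2(w=1) 1-3(w=1) 1-4(w=3) 2-4(w=5)}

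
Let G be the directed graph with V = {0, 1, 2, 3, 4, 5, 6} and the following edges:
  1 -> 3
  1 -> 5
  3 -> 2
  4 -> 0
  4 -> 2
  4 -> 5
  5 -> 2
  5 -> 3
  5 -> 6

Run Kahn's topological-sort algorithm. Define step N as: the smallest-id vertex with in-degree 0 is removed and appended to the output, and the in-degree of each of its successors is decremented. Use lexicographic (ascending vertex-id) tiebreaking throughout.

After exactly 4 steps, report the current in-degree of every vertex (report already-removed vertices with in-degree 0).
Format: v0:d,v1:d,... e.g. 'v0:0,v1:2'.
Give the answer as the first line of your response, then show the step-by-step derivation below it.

v0:0,v1:0,v2:1,v3:0,v4:0,v5:0,v6:0

step 1: output 1; order=[1]; indeg=(1,0,3,1,0,1,1)
step 2: output 4; order=[1,4]; indeg=(0,0,2,1,0,0,1)
step 3: output 0; order=[1,4,0]; indeg=(0,0,2,1,0,0,1)
step 4: output 5; order=[1,4,0,5]; indeg=(0,0,1,0,0,0,0)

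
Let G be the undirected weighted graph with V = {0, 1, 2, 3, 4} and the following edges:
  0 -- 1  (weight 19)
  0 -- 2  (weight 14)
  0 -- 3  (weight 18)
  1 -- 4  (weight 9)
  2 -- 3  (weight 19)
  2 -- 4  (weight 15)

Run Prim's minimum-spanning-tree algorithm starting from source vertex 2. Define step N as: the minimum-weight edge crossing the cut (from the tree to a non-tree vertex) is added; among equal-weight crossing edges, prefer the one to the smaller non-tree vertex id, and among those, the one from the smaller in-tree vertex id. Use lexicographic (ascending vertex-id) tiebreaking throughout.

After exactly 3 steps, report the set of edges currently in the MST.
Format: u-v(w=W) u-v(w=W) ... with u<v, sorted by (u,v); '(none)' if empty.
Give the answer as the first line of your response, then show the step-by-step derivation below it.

0-2(w=14) 1-4(w=9) 2-4(w=15)

step 1: add edge 0-2 (w=14); MST = {0-2(w=14)}
step 2: add edge 2-4 (w=15); MST = {0-2(w=14) 2-4(w=15)}
step 3: add edge 1-4 (w=9); MST = {0-2(w=14) 1-4(w=9) 2-4(w=15)}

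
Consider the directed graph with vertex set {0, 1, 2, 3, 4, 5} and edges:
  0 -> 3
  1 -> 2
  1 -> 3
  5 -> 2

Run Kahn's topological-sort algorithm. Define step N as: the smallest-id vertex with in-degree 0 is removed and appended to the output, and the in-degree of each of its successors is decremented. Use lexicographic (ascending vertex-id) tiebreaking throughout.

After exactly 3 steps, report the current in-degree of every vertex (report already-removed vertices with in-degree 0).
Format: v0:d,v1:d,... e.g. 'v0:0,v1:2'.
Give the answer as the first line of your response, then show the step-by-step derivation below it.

v0:0,v1:0,v2:1,v3:0,v4:0,v5:0

step 1: output 0; order=[0]; indeg=(0,0,2,1,0,0)
step 2: output 1; order=[0,1]; indeg=(0,0,1,0,0,0)
step 3: output 3; order=[0,1,3]; indeg=(0,0,1,0,0,0)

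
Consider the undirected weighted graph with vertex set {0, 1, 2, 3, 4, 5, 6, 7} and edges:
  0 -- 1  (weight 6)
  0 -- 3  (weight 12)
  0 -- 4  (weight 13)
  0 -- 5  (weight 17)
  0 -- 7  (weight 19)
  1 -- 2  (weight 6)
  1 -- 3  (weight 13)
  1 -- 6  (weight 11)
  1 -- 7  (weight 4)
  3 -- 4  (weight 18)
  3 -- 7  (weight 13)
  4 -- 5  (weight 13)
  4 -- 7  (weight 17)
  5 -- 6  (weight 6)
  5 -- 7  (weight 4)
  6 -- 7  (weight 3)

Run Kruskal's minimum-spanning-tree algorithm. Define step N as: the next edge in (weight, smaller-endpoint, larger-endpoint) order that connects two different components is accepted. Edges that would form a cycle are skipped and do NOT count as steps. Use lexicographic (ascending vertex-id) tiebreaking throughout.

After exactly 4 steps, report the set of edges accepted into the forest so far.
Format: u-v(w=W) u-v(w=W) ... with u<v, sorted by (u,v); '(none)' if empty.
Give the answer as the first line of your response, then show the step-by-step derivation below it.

0-1(w=6) 1-7(w=4) 5-7(w=4) 6-7(w=3)

step 1: add edge 6-7 (w=3); MST = {6-7(w=3)}
step 2: add edge 1-7 (w=4); MST = {1-7(w=4) 6-7(w=3)}
step 3: add edge 5-7 (w=4); MST = {1-7(w=4) 5-7(w=4) 6-7(w=3)}
step 4: add edge 0-1 (w=6); MST = {0-1(w=6) 1-7(w=4) 5-7(w=4) 6-7(w=3)}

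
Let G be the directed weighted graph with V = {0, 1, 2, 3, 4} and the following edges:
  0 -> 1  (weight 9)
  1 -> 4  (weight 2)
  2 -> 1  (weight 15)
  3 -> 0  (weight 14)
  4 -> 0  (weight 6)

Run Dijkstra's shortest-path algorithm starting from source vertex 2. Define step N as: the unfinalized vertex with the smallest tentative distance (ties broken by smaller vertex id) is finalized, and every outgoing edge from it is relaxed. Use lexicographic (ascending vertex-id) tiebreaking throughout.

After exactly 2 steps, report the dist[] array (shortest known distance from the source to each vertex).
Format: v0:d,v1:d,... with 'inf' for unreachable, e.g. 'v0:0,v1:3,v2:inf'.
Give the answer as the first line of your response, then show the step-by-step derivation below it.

v0:inf,v1:15,v2:0,v3:inf,v4:17

step 1: dist = v0:inf,v1:15,v2:0,v3:inf,v4:inf
step 2: dist = v0:inf,v1:15,v2:0,v3:inf,v4:17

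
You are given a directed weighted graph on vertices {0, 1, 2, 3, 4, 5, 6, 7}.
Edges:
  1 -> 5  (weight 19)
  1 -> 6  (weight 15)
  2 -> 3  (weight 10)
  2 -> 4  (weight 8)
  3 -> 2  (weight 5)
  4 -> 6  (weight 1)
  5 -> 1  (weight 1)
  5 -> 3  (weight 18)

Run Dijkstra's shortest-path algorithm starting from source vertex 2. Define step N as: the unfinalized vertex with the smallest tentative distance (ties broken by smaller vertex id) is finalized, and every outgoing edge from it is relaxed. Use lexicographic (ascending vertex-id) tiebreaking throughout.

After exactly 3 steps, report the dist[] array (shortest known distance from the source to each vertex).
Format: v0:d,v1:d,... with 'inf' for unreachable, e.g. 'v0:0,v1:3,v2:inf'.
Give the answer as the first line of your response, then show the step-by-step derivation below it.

v0:inf,v1:inf,v2:0,v3:10,v4:8,v5:inf,v6:9,v7:inf

step 1: dist = v0:inf,v1:inf,v2:0,v3:10,v4:8,v5:inf,v6:inf,v7:inf
step 2: dist = v0:inf,v1:inf,v2:0,v3:10,v4:8,v5:inf,v6:9,v7:inf
step 3: dist = v0:inf,v1:inf,v2:0,v3:10,v4:8,v5:inf,v6:9,v7:inf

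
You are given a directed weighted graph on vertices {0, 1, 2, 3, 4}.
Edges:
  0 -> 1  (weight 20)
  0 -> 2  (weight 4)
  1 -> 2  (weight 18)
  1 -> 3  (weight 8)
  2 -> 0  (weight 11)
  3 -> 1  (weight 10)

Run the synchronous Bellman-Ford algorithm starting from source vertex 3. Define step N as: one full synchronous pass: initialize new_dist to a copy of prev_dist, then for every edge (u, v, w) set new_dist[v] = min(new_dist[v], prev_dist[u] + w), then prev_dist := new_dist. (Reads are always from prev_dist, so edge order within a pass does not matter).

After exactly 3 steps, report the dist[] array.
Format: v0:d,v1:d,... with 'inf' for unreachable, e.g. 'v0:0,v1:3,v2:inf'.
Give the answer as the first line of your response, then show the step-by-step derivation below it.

v0:39,v1:10,v2:28,v3:0,v4:inf

step 1: dist = v0:inf,v1:10,v2:inf,v3:0,v4:inf
step 2: dist = v0:inf,v1:10,v2:28,v3:0,v4:inf
step 3: dist = v0:39,v1:10,v2:28,v3:0,v4:inf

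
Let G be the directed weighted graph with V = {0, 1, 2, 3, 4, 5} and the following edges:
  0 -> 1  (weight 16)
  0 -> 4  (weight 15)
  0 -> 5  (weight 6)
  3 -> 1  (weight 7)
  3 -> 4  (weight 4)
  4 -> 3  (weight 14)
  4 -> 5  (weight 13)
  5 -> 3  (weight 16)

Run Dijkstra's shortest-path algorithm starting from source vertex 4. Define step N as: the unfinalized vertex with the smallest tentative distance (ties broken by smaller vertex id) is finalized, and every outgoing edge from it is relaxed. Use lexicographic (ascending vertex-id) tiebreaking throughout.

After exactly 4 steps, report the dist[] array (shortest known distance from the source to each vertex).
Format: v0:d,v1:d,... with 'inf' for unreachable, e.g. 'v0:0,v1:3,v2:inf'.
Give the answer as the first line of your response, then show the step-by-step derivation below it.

v0:inf,v1:21,v2:inf,v3:14,v4:0,v5:13

step 1: dist = v0:inf,v1:inf,v2:inf,v3:14,v4:0,v5:13
step 2: dist = v0:inf,v1:inf,v2:inf,v3:14,v4:0,v5:13
step 3: dist = v0:inf,v1:21,v2:inf,v3:14,v4:0,v5:13
step 4: dist = v0:inf,v1:21,v2:inf,v3:14,v4:0,v5:13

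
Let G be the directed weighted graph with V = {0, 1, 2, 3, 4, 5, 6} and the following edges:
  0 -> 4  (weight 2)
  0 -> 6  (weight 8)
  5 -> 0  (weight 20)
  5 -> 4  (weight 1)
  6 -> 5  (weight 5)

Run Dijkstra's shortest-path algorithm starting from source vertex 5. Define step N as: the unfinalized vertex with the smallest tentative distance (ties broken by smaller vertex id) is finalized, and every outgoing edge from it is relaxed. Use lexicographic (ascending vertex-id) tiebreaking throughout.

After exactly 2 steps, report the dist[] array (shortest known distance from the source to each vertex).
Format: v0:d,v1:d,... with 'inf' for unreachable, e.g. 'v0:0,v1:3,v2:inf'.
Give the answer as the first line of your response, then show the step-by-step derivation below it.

v0:20,v1:inf,v2:inf,v3:inf,v4:1,v5:0,v6:inf

step 1: dist = v0:20,v1:inf,v2:inf,v3:inf,v4:1,v5:0,v6:inf
step 2: dist = v0:20,v1:inf,v2:inf,v3:inf,v4:1,v5:0,v6:inf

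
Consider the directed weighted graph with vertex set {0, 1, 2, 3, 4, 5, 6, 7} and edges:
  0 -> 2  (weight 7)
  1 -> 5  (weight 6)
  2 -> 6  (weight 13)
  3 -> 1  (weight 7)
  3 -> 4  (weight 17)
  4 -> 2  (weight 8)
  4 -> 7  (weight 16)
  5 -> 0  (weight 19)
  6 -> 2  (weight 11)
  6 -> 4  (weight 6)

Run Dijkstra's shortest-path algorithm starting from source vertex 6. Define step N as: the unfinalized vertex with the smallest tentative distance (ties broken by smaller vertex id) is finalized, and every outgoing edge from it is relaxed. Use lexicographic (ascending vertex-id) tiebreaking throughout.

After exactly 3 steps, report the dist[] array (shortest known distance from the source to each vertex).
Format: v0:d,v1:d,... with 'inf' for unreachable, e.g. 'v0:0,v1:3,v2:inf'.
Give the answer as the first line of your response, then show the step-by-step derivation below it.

v0:inf,v1:inf,v2:11,v3:inf,v4:6,v5:inf,v6:0,v7:22

step 1: dist = v0:inf,v1:inf,v2:11,v3:inf,v4:6,v5:inf,v6:0,v7:inf
step 2: dist = v0:inf,v1:inf,v2:11,v3:inf,v4:6,v5:inf,v6:0,v7:22
step 3: dist = v0:inf,v1:inf,v2:11,v3:inf,v4:6,v5:inf,v6:0,v7:22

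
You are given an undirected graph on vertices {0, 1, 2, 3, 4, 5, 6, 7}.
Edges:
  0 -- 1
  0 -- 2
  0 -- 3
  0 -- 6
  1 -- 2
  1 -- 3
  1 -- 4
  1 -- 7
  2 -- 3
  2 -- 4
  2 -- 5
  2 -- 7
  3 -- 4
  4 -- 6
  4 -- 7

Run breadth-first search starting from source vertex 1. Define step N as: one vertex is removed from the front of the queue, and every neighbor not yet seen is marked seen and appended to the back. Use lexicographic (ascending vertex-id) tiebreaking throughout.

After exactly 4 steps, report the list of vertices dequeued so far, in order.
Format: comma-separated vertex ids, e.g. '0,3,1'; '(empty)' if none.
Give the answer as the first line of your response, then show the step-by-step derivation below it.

1,0,2,3

step 1: dequeue 1; queue=[0,2,3,4,7]; order=1
step 2: dequeue 0; queue=[2,3,4,7,6]; order=1,0
step 3: dequeue 2; queue=[3,4,7,6,5]; order=1,0,2
step 4: dequeue 3; queue=[4,7,6,5]; order=1,0,2,3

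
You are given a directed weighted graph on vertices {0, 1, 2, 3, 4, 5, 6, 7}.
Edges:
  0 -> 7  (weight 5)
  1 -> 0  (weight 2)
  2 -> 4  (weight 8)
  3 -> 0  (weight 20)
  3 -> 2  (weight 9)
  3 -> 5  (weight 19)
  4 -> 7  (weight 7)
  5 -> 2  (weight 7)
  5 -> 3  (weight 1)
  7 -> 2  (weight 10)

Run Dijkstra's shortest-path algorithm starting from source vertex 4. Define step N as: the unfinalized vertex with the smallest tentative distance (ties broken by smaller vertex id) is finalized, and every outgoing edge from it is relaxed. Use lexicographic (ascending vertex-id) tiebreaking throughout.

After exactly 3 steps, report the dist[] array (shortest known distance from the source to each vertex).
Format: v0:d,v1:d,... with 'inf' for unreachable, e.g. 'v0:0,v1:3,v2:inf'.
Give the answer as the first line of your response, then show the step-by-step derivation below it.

v0:inf,v1:inf,v2:17,v3:inf,v4:0,v5:inf,v6:inf,v7:7

step 1: dist = v0:inf,v1:inf,v2:inf,v3:inf,v4:0,v5:inf,v6:inf,v7:7
step 2: dist = v0:inf,v1:inf,v2:17,v3:inf,v4:0,v5:inf,v6:inf,v7:7
step 3: dist = v0:inf,v1:inf,v2:17,v3:inf,v4:0,v5:inf,v6:inf,v7:7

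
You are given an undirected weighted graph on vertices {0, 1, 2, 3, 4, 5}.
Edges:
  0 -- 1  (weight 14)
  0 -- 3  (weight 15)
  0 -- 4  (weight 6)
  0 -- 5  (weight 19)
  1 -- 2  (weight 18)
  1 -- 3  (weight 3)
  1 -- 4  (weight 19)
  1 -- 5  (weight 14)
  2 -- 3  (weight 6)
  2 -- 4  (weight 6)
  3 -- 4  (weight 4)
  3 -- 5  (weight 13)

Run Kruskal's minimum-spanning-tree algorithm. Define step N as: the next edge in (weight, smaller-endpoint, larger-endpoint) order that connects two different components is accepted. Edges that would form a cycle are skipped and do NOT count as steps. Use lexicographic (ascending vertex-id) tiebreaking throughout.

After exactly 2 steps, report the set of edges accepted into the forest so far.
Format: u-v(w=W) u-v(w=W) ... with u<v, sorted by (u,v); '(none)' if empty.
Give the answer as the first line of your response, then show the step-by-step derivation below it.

1-3(w=3) 3-4(w=4)

step 1: add edge 1-3 (w=3); MST = {1-3(w=3)}
step 2: add edge 3-4 (w=4); MST = {1-3(w=3) 3-4(w=4)}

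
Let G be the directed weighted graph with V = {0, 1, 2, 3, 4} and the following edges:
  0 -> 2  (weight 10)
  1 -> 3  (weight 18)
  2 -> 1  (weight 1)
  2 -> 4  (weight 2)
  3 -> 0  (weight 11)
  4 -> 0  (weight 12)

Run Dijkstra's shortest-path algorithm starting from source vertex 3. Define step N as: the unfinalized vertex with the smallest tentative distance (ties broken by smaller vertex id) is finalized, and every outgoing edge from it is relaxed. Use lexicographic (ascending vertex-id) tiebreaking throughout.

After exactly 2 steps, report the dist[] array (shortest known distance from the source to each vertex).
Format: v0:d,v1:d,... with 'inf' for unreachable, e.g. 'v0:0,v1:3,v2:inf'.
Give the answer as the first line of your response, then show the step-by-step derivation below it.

v0:11,v1:inf,v2:21,v3:0,v4:inf

step 1: dist = v0:11,v1:inf,v2:inf,v3:0,v4:inf
step 2: dist = v0:11,v1:inf,v2:21,v3:0,v4:inf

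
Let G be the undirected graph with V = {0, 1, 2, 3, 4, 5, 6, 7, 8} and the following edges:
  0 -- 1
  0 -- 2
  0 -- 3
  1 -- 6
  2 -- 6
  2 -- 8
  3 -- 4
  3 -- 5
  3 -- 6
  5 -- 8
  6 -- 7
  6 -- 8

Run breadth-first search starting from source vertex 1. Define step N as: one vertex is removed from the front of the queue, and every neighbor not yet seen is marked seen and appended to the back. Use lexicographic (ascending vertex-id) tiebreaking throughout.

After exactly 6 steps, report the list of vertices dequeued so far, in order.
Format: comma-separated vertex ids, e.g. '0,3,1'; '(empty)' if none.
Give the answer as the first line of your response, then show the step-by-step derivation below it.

1,0,6,2,3,7

step 1: dequeue 1; queue=[0,6]; order=1
step 2: dequeue 0; queue=[6,2,3]; order=1,0
step 3: dequeue 6; queue=[2,3,7,8]; order=1,0,6
step 4: dequeue 2; queue=[3,7,8]; order=1,0,6,2
step 5: dequeue 3; queue=[7,8,4,5]; order=1,0,6,2,3
step 6: dequeue 7; queue=[8,4,5]; order=1,0,6,2,3,7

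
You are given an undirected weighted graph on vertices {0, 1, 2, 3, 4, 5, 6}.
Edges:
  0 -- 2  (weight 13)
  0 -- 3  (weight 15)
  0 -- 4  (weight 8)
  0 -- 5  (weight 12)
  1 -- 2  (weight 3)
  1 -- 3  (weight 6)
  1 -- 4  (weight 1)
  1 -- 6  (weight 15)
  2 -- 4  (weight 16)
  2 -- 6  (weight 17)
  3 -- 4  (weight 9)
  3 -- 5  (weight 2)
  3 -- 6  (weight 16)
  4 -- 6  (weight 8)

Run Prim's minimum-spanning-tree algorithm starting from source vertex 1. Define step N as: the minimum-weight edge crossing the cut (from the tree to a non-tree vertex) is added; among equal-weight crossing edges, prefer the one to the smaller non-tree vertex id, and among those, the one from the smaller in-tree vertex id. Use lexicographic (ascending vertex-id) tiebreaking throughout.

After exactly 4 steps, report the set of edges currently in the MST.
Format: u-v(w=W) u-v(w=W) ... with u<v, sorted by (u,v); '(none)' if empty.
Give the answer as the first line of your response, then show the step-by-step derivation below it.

1-2(w=3) 1-3(w=6) 1-4(w=1) 3-5(w=2)

step 1: add edge 1-4 (w=1); MST = {1-4(w=1)}
step 2: add edge 1-2 (w=3); MST = {1-2(w=3) 1-4(w=1)}
step 3: add edge 1-3 (w=6); MST = {1-2(w=3) 1-3(w=6) 1-4(w=1)}
step 4: add edge 3-5 (w=2); MST = {1-2(w=3) 1-3(w=6) 1-4(w=1) 3-5(w=2)}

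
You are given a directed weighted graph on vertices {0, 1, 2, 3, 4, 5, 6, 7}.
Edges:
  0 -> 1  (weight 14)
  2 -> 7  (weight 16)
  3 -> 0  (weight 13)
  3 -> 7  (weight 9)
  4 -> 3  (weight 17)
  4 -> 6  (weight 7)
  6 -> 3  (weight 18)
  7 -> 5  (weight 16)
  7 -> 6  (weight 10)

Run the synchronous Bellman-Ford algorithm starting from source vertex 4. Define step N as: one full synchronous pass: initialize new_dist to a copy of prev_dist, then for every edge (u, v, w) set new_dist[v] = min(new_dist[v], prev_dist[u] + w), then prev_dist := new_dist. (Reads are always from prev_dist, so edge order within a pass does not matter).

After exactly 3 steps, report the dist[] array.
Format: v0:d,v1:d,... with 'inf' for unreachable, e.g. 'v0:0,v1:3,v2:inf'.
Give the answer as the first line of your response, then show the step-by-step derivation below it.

v0:30,v1:44,v2:inf,v3:17,v4:0,v5:42,v6:7,v7:26

step 1: dist = v0:inf,v1:inf,v2:inf,v3:17,v4:0,v5:inf,v6:7,v7:inf
step 2: dist = v0:30,v1:inf,v2:inf,v3:17,v4:0,v5:inf,v6:7,v7:26
step 3: dist = v0:30,v1:44,v2:inf,v3:17,v4:0,v5:42,v6:7,v7:26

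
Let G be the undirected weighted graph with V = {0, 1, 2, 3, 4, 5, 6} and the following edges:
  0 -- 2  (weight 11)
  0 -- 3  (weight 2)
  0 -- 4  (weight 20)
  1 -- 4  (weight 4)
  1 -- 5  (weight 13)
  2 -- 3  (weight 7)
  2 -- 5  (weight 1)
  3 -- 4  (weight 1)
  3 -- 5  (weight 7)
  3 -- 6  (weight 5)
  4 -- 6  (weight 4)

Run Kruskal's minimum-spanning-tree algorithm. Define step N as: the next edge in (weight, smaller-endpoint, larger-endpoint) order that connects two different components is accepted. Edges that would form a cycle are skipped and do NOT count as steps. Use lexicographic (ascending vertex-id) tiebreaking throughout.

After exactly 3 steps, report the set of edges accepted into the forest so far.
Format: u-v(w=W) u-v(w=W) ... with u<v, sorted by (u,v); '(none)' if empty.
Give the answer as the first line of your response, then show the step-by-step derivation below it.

0-3(w=2) 2-5(w=1) 3-4(w=1)

step 1: add edge 2-5 (w=1); MST = {2-5(w=1)}
step 2: add edge 3-4 (w=1); MST = {2-5(w=1) 3-4(w=1)}
step 3: add edge 0-3 (w=2); MST = {0-3(w=2) 2-5(w=1) 3-4(w=1)}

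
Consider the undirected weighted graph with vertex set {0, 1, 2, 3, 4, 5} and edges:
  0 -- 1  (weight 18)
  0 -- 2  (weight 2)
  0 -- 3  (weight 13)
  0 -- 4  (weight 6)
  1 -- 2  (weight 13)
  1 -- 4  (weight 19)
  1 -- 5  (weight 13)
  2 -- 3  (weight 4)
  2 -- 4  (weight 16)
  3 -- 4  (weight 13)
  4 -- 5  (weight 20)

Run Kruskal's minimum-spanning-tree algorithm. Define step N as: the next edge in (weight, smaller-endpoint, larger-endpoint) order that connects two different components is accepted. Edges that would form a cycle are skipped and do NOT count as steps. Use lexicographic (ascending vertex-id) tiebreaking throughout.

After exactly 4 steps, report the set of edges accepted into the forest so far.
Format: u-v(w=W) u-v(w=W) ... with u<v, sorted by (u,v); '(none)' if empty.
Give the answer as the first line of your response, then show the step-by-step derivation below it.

0-2(w=2) 0-4(w=6) 1-2(w=13) 2-3(w=4)

step 1: add edge 0-2 (w=2); MST = {0-2(w=2)}
step 2: add edge 2-3 (w=4); MST = {0-2(w=2) 2-3(w=4)}
step 3: add edge 0-4 (w=6); MST = {0-2(w=2) 0-4(w=6) 2-3(w=4)}
step 4: add edge 1-2 (w=13); MST = {0-2(w=2) 0-4(w=6) 1-2(w=13) 2-3(w=4)}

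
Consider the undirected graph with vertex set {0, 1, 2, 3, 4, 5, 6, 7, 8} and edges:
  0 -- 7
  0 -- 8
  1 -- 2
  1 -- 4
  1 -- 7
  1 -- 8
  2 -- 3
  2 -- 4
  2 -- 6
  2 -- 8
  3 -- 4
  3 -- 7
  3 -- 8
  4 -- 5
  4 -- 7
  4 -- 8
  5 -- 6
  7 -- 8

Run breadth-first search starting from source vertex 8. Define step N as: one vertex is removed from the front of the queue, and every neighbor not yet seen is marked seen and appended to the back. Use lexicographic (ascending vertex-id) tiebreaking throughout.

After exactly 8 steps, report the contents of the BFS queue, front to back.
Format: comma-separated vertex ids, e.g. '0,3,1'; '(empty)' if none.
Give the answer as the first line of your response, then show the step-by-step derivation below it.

5

step 1: dequeue 8; queue=[0,1,2,3,4,7]; order=8
step 2: dequeue 0; queue=[1,2,3,4,7]; order=8,0
step 3: dequeue 1; queue=[2,3,4,7]; order=8,0,1
step 4: dequeue 2; queue=[3,4,7,6]; order=8,0,1,2
step 5: dequeue 3; queue=[4,7,6]; order=8,0,1,2,3
step 6: dequeue 4; queue=[7,6,5]; order=8,0,1,2,3,4
step 7: dequeue 7; queue=[6,5]; order=8,0,1,2,3,4,7
step 8: dequeue 6; queue=[5]; order=8,0,1,2,3,4,7,6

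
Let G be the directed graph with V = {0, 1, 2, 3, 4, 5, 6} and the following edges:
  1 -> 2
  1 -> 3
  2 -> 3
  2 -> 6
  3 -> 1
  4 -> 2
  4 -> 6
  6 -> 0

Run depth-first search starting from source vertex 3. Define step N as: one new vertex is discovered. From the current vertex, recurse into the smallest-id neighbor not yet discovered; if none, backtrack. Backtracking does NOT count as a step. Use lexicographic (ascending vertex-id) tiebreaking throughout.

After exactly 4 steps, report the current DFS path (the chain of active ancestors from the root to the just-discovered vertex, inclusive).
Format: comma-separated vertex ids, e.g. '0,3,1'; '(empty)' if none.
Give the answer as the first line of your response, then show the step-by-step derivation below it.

3,1,2,6

step 1: discover 3; path=3; order=3
step 2: discover 1; path=3>1; order=3,1
step 3: discover 2; path=3>1>2; order=3,1,2
step 4: discover 6; path=3>1>2>6; order=3,1,2,6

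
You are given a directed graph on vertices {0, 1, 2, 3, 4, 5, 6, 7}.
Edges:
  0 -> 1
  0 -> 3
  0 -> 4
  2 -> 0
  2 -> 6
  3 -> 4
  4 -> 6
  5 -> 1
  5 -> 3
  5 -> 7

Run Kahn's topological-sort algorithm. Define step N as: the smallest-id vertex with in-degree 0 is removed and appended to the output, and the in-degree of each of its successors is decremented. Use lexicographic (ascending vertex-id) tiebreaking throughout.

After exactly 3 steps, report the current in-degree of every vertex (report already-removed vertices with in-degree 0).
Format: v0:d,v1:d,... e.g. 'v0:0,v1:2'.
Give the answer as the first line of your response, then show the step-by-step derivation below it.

v0:0,v1:0,v2:0,v3:0,v4:1,v5:0,v6:1,v7:0

step 1: output 2; order=[2]; indeg=(0,2,0,2,2,0,1,1)
step 2: output 0; order=[2,0]; indeg=(0,1,0,1,1,0,1,1)
step 3: output 5; order=[2,0,5]; indeg=(0,0,0,0,1,0,1,0)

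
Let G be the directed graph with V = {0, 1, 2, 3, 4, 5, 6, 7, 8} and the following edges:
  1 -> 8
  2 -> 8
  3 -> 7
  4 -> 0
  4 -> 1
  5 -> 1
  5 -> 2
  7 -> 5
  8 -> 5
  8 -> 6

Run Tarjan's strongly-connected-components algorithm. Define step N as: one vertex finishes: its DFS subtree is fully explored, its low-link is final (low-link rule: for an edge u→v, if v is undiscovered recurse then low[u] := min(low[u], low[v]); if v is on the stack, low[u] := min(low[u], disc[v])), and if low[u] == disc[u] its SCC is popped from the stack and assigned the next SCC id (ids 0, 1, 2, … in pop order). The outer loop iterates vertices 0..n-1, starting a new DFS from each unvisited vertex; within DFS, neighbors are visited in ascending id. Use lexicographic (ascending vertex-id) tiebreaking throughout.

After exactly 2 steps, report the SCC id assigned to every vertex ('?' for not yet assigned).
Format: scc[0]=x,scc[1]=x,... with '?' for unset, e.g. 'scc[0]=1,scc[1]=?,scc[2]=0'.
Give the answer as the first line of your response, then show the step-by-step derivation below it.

scc[0]=0,scc[1]=?,scc[2]=?,scc[3]=?,scc[4]=?,scc[5]=?,scc[6]=?,scc[7]=?,scc[8]=?

step 1: low=(low[0]=0,low[1]=?,low[2]=?,low[3]=?,low[4]=?,low[5]=?,low[6]=?,low[7]=?,low[8]=?); scc=(scc[0]=0,scc[1]=?,scc[2]=?,scc[3]=?,scc[4]=?,scc[5]=?,scc[6]=?,scc[7]=?,scc[8]=?)
step 2: low=(low[0]=0,low[1]=1,low[2]=2,low[3]=?,low[4]=?,low[5]=1,low[6]=?,low[7]=?,low[8]=2); scc=(scc[0]=0,scc[1]=?,scc[2]=?,scc[3]=?,scc[4]=?,scc[5]=?,scc[6]=?,scc[7]=?,scc[8]=?)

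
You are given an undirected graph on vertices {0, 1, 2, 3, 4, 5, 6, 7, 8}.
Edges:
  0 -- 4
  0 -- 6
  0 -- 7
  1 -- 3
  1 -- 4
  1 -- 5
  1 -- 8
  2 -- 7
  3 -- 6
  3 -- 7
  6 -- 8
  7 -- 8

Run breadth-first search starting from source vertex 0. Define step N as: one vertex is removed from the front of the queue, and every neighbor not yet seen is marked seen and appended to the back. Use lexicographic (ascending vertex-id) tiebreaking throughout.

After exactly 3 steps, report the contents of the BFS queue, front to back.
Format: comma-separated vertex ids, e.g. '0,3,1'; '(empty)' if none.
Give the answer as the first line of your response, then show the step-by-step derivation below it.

7,1,3,8

step 1: dequeue 0; queue=[4,6,7]; order=0
step 2: dequeue 4; queue=[6,7,1]; order=0,4
step 3: dequeue 6; queue=[7,1,3,8]; order=0,4,6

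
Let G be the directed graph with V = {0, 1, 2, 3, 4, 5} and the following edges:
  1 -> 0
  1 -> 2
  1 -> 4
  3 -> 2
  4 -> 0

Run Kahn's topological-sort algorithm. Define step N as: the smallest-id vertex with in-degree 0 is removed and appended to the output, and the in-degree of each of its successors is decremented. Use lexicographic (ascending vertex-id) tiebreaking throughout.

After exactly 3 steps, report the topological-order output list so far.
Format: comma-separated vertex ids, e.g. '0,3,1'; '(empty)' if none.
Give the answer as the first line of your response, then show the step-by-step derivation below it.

1,3,2

step 1: output 1; order=[1]; indeg=(1,0,1,0,0,0)
step 2: output 3; order=[1,3]; indeg=(1,0,0,0,0,0)
step 3: output 2; order=[1,3,2]; indeg=(1,0,0,0,0,0)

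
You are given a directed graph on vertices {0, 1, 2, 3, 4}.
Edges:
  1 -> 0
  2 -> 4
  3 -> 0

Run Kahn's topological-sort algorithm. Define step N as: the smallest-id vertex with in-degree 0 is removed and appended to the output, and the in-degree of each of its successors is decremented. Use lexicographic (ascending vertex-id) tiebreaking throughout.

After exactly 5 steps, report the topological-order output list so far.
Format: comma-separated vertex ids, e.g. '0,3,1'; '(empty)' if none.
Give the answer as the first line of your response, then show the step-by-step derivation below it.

1,2,3,0,4

step 1: output 1; order=[1]; indeg=(1,0,0,0,1)
step 2: output 2; order=[1,2]; indeg=(1,0,0,0,0)
step 3: output 3; order=[1,2,3]; indeg=(0,0,0,0,0)
step 4: output 0; order=[1,2,3,0]; indeg=(0,0,0,0,0)
step 5: output 4; order=[1,2,3,0,4]; indeg=(0,0,0,0,0)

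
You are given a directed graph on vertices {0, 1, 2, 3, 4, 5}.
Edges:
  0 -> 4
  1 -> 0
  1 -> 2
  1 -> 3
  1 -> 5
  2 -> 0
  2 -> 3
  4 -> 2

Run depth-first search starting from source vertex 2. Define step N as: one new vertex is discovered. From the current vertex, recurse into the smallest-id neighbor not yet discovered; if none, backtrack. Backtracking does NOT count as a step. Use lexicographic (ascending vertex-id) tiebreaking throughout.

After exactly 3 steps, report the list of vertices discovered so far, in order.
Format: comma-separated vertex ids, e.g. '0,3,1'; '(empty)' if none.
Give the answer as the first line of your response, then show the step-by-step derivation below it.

2,0,4

step 1: discover 2; path=2; order=2
step 2: discover 0; path=2>0; order=2,0
step 3: discover 4; path=2>0>4; order=2,0,4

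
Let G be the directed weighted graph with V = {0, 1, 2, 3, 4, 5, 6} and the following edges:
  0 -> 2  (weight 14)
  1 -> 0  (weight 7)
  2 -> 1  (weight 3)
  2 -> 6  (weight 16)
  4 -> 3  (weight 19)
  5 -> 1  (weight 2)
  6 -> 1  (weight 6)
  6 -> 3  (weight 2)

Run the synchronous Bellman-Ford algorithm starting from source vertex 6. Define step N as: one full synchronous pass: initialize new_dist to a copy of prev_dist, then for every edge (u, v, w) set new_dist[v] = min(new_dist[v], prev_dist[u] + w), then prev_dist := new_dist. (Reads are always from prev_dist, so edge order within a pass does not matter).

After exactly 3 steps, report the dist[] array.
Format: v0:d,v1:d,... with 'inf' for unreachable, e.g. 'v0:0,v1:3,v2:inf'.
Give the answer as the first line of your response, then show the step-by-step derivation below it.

v0:13,v1:6,v2:27,v3:2,v4:inf,v5:inf,v6:0

step 1: dist = v0:inf,v1:6,v2:inf,v3:2,v4:inf,v5:inf,v6:0
step 2: dist = v0:13,v1:6,v2:inf,v3:2,v4:inf,v5:inf,v6:0
step 3: dist = v0:13,v1:6,v2:27,v3:2,v4:inf,v5:inf,v6:0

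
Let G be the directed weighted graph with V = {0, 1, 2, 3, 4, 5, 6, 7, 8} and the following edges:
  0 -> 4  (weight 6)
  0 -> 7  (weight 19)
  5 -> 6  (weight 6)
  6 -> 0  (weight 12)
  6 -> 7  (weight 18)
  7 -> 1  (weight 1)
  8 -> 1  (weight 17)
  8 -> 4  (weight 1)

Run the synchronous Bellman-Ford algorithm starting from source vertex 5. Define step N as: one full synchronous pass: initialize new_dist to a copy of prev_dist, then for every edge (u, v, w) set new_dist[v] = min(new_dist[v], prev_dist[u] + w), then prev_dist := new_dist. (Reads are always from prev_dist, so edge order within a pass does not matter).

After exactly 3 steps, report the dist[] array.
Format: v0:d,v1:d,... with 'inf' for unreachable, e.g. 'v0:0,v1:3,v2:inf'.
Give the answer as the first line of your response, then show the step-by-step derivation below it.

v0:18,v1:25,v2:inf,v3:inf,v4:24,v5:0,v6:6,v7:24,v8:inf

step 1: dist = v0:inf,v1:inf,v2:inf,v3:inf,v4:inf,v5:0,v6:6,v7:inf,v8:inf
step 2: dist = v0:18,v1:inf,v2:inf,v3:inf,v4:inf,v5:0,v6:6,v7:24,v8:inf
step 3: dist = v0:18,v1:25,v2:inf,v3:inf,v4:24,v5:0,v6:6,v7:24,v8:inf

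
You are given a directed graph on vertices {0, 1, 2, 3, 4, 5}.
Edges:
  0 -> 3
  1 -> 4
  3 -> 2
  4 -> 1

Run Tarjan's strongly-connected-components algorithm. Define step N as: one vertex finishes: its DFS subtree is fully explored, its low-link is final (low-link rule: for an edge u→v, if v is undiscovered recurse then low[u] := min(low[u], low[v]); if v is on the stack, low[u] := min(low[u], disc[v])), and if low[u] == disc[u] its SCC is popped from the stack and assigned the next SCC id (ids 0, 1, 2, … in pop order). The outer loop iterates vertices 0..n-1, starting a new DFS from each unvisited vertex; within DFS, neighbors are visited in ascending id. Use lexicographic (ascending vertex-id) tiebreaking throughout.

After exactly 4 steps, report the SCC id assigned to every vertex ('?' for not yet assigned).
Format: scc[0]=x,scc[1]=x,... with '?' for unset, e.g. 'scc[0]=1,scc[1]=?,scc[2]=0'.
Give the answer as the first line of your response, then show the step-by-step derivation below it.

scc[0]=2,scc[1]=?,scc[2]=0,scc[3]=1,scc[4]=?,scc[5]=?

step 1: low=(low[0]=0,low[1]=?,low[2]=2,low[3]=1,low[4]=?,low[5]=?); scc=(scc[0]=?,scc[1]=?,scc[2]=0,scc[3]=?,scc[4]=?,scc[5]=?)
step 2: low=(low[0]=0,low[1]=?,low[2]=2,low[3]=1,low[4]=?,low[5]=?); scc=(scc[0]=?,scc[1]=?,scc[2]=0,scc[3]=1,scc[4]=?,scc[5]=?)
step 3: low=(low[0]=0,low[1]=?,low[2]=2,low[3]=1,low[4]=?,low[5]=?); scc=(scc[0]=2,scc[1]=?,scc[2]=0,scc[3]=1,scc[4]=?,scc[5]=?)
step 4: low=(low[0]=0,low[1]=3,low[2]=2,low[3]=1,low[4]=3,low[5]=?); scc=(scc[0]=2,scc[1]=?,scc[2]=0,scc[3]=1,scc[4]=?,scc[5]=?)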